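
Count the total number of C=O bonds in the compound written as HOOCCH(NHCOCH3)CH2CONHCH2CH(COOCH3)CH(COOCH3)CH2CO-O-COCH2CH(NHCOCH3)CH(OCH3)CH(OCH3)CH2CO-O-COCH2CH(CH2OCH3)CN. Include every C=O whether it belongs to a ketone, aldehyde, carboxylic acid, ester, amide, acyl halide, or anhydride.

HOOC: carboxylic acid, 1 C=O (running total 1).
CH(NHCOCH3): amide, 1 C=O (running total 2).
CH2CONHCH2: amide, 1 C=O (running total 3).
CH(COOCH3): ester, 1 C=O (running total 4).
CH(COOCH3): ester, 1 C=O (running total 5).
CH2CO-O-COCH2: anhydride, 2 C=O (running total 7).
CH(NHCOCH3): amide, 1 C=O (running total 8).
CH2CO-O-COCH2: anhydride, 2 C=O (running total 10).

10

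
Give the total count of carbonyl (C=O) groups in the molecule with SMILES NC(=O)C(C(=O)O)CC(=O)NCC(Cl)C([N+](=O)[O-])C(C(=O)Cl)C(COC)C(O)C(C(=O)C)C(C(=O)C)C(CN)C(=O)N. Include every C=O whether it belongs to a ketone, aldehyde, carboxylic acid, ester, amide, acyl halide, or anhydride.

7

H2NCO: amide, 1 C=O (running total 1).
CH(COOH): carboxylic acid, 1 C=O (running total 2).
CH2CONHCH2: amide, 1 C=O (running total 3).
CH(COCl): acyl halide, 1 C=O (running total 4).
CH(COCH3): ketone, 1 C=O (running total 5).
CH(COCH3): ketone, 1 C=O (running total 6).
CONH2: amide, 1 C=O (running total 7).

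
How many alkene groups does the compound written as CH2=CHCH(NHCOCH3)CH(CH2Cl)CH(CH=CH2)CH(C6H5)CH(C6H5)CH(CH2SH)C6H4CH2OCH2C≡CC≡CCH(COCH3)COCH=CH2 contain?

Taking each segment in turn:
  CH2=CH: C=C double bond → alkene.
  CH(NHCOCH3): pendant –NHC(=O)CH3: N bonded to a carbonyl → amide (not amine).
  CH(CH2Cl): pendant –CH2X: halogen on sp³ carbon → alkyl halide.
  CH(CH=CH2): pendant –CH=CH2: C=C double bond → alkene.
  CH(C6H5): pendant –C6H5: benzene ring → arene.
  CH(C6H5): pendant –C6H5: benzene ring → arene.
  CH(CH2SH): pendant –CH2SH → thiol.
  C6H4: para-disubstituted benzene ring → arene.
  CH2OCH2: C–O–C with sp³ carbons on both sides and no adjacent C=O → ether.
  C≡C: C≡C triple bond → alkyne.
  C≡C: C≡C triple bond → alkyne.
  CH(COCH3): pendant –COCH3: carbonyl C bonded to two carbons → ketone.
  CO: –C(=O)– with carbon on both sides → ketone.
  CH=CH2: C=C double bond → alkene.
Alkene appears at: CH2=CH, CH(CH=CH2), CH=CH2 → 3.

3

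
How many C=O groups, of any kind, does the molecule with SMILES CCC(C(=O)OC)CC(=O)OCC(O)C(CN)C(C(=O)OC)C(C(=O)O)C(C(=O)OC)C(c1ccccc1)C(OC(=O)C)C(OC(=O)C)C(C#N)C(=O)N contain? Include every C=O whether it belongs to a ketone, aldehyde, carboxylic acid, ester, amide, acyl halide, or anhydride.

CH(COOCH3): ester, 1 C=O (running total 1).
CH2COOCH2: ester, 1 C=O (running total 2).
CH(COOCH3): ester, 1 C=O (running total 3).
CH(COOH): carboxylic acid, 1 C=O (running total 4).
CH(COOCH3): ester, 1 C=O (running total 5).
CH(OCOCH3): ester, 1 C=O (running total 6).
CH(OCOCH3): ester, 1 C=O (running total 7).
CONH2: amide, 1 C=O (running total 8).

8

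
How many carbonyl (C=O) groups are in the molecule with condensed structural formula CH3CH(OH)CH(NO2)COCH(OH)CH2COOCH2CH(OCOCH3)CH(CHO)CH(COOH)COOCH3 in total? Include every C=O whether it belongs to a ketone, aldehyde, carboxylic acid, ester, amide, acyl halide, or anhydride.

6

CO: ketone, 1 C=O (running total 1).
CH2COOCH2: ester, 1 C=O (running total 2).
CH(OCOCH3): ester, 1 C=O (running total 3).
CH(CHO): aldehyde, 1 C=O (running total 4).
CH(COOH): carboxylic acid, 1 C=O (running total 5).
COOCH3: ester, 1 C=O (running total 6).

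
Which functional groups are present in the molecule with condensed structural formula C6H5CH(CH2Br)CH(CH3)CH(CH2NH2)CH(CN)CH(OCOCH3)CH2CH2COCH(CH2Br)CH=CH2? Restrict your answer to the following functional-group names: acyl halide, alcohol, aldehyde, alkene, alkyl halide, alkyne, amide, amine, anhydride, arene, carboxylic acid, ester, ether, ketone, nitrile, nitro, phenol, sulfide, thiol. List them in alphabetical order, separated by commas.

Reading the structure from left to right:
  C6H5: C6H5– phenyl ring → arene.
  CH(CH2Br): pendant –CH2X: halogen on sp³ carbon → alkyl halide.
  CH(CH2NH2): pendant –CH2NH2: N on sp³ C, no adjacent C=O → amine.
  CH(CN): pendant –C≡N: nitrile.
  CH(OCOCH3): pendant –OC(=O)CH3: an acyloxy group → ester.
  CO: –C(=O)– with carbon on both sides → ketone.
  CH(CH2Br): pendant –CH2X: halogen on sp³ carbon → alkyl halide.
  CH=CH2: C=C double bond → alkene.

alkene, alkyl halide, amine, arene, ester, ketone, nitrile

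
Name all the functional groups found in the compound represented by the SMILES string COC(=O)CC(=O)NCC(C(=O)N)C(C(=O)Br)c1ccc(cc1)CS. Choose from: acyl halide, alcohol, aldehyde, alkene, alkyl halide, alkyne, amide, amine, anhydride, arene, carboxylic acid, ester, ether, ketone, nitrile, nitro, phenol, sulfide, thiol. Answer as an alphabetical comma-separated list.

acyl halide, amide, arene, ester, thiol

CH3O–C(=O)–: carbonyl C bonded to C and to –OCH3 → ester (not ketone + ether).
–C(=O)–N– linkage → amide (the N is not an amine).
pendant –CONH2: carbonyl C bonded to C and N → amide.
pendant –C(=O)X: carbonyl C bonded to C and halogen → acyl halide.
para-disubstituted benzene ring → arene.
–SH on an sp³ carbon → thiol.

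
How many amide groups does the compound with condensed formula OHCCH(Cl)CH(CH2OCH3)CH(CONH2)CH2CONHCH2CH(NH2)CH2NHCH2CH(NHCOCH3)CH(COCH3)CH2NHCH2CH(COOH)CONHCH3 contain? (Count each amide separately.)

4

terminal –CHO: carbonyl C bonded to H and C → aldehyde.
halogen on an sp³ carbon → alkyl halide.
pendant –CH2OCH3: C–O–C linkage → ether.
pendant –CONH2: carbonyl C bonded to C and N → amide.
–C(=O)–N– linkage → amide (the N is not an amine).
–NH2 on an sp³ carbon with no adjacent C=O → amine.
C–N–C with sp³ carbons and no adjacent C=O → amine (secondary).
pendant –NHC(=O)CH3: N bonded to a carbonyl → amide (not amine).
pendant –COCH3: carbonyl C bonded to two carbons → ketone.
C–N–C with sp³ carbons and no adjacent C=O → amine (secondary).
pendant –COOH: carbonyl C bonded to C and –OH → carboxylic acid.
–C(=O)NHCH3: carbonyl C bonded to C and to N → amide (the N is not an amine).
Amide appears at: CH(CONH2), CH2CONHCH2, CH(NHCOCH3), CONHCH3 → 4.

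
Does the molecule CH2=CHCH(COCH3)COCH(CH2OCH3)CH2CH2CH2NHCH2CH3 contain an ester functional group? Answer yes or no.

no

Reading the structure from left to right:
  CH2=CH: C=C double bond → alkene.
  CH(COCH3): pendant –COCH3: carbonyl C bonded to two carbons → ketone.
  CO: –C(=O)– with carbon on both sides → ketone.
  CH(CH2OCH3): pendant –CH2OCH3: C–O–C linkage → ether.
  CH2NHCH2: C–N–C with sp³ carbons and no adjacent C=O → amine (secondary).
The groups actually present are: alkene, amine, ether, ketone.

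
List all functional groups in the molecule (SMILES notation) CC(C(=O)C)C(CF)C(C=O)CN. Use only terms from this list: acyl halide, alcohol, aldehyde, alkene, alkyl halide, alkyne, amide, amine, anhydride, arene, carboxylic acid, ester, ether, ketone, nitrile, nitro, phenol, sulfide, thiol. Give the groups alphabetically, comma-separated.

Taking each segment in turn:
  CH(COCH3): pendant –COCH3: carbonyl C bonded to two carbons → ketone.
  CH(CH2F): pendant –CH2X: halogen on sp³ carbon → alkyl halide.
  CH(CHO): pendant –CHO: carbonyl C bonded to C and H → aldehyde.
  CH2NH2: –NH2 on an sp³ carbon with no adjacent C=O → amine.

aldehyde, alkyl halide, amine, ketone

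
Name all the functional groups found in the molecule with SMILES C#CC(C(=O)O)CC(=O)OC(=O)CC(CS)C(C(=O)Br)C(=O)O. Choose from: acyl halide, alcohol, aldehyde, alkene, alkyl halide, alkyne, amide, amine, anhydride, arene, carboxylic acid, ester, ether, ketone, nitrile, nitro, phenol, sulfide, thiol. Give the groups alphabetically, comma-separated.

C≡C triple bond → alkyne.
pendant –COOH: carbonyl C bonded to C and –OH → carboxylic acid.
two acyl groups sharing one oxygen, –C(=O)–O–C(=O)– → anhydride.
pendant –CH2SH → thiol.
pendant –C(=O)X: carbonyl C bonded to C and halogen → acyl halide.
–COOH: carbonyl C bonded to –OH and C → carboxylic acid (the –OH is not a separate alcohol).

acyl halide, alkyne, anhydride, carboxylic acid, thiol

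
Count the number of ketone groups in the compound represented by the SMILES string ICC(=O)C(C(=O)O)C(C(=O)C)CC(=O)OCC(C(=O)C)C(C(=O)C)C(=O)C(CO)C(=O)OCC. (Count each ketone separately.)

Taking each segment in turn:
  ICH2: halogen on an sp³ carbon → alkyl halide.
  CO: –C(=O)– with carbon on both sides → ketone.
  CH(COOH): pendant –COOH: carbonyl C bonded to C and –OH → carboxylic acid.
  CH(COCH3): pendant –COCH3: carbonyl C bonded to two carbons → ketone.
  CH2COOCH2: –C(=O)–O–C with C on the carbonyl side → ester.
  CH(COCH3): pendant –COCH3: carbonyl C bonded to two carbons → ketone.
  CH(COCH3): pendant –COCH3: carbonyl C bonded to two carbons → ketone.
  CO: –C(=O)– with carbon on both sides → ketone.
  CH(CH2OH): pendant –CH2OH on an sp³ backbone C → alcohol.
  COOCH2CH3: –C(=O)OCH2CH3: carbonyl C bonded to C and to –OEt → ester.
Ketone appears at: CO, CH(COCH3), CH(COCH3), CH(COCH3), CO → 5.

5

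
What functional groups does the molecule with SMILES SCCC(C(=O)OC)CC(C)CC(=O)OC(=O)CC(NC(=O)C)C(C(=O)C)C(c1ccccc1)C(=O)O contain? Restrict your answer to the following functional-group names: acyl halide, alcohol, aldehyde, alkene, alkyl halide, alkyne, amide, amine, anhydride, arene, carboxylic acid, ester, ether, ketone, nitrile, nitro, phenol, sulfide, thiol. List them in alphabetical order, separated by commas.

Working along the chain:
  HSCH2: –SH on an sp³ carbon → thiol.
  CH(COOCH3): pendant –COOCH3: carbonyl C bonded to C and –OCH3 → ester.
  CH2CO-O-COCH2: two acyl groups sharing one oxygen, –C(=O)–O–C(=O)– → anhydride.
  CH(NHCOCH3): pendant –NHC(=O)CH3: N bonded to a carbonyl → amide (not amine).
  CH(COCH3): pendant –COCH3: carbonyl C bonded to two carbons → ketone.
  CH(C6H5): pendant –C6H5: benzene ring → arene.
  COOH: –COOH: carbonyl C bonded to –OH and C → carboxylic acid (the –OH is not a separate alcohol).

amide, anhydride, arene, carboxylic acid, ester, ketone, thiol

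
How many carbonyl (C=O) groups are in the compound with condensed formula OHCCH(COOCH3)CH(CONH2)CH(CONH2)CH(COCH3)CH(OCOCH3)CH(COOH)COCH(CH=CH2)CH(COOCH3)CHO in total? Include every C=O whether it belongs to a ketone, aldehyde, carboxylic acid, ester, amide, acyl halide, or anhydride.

10

OHC: aldehyde, 1 C=O (running total 1).
CH(COOCH3): ester, 1 C=O (running total 2).
CH(CONH2): amide, 1 C=O (running total 3).
CH(CONH2): amide, 1 C=O (running total 4).
CH(COCH3): ketone, 1 C=O (running total 5).
CH(OCOCH3): ester, 1 C=O (running total 6).
CH(COOH): carboxylic acid, 1 C=O (running total 7).
CO: ketone, 1 C=O (running total 8).
CH(COOCH3): ester, 1 C=O (running total 9).
CHO: aldehyde, 1 C=O (running total 10).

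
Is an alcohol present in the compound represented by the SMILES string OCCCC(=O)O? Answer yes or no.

yes

Reading the structure from left to right:
  HOCH2: HO– on an sp³ carbon → alcohol.
  COOH: –COOH: carbonyl C bonded to –OH and C → carboxylic acid (the –OH is not a separate alcohol).
The HOCH2 segment supplies the alcohol: HO– on an sp³ carbon → alcohol.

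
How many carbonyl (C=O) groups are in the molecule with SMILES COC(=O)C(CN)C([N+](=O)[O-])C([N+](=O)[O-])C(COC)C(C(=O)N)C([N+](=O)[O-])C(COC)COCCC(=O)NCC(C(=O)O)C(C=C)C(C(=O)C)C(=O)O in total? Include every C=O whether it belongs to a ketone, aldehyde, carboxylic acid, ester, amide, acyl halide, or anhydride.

6

CH3OOC: ester, 1 C=O (running total 1).
CH(CONH2): amide, 1 C=O (running total 2).
CH2CONHCH2: amide, 1 C=O (running total 3).
CH(COOH): carboxylic acid, 1 C=O (running total 4).
CH(COCH3): ketone, 1 C=O (running total 5).
COOH: carboxylic acid, 1 C=O (running total 6).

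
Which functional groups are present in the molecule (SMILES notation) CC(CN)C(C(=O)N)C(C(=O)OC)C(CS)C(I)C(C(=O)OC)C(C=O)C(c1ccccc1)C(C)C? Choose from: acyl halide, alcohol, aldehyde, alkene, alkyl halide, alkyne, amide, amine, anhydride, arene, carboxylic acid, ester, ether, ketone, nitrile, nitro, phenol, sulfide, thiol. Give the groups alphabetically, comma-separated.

aldehyde, alkyl halide, amide, amine, arene, ester, thiol

pendant –CH2NH2: N on sp³ C, no adjacent C=O → amine.
pendant –CONH2: carbonyl C bonded to C and N → amide.
pendant –COOCH3: carbonyl C bonded to C and –OCH3 → ester.
pendant –CH2SH → thiol.
halogen on an sp³ carbon → alkyl halide.
pendant –COOCH3: carbonyl C bonded to C and –OCH3 → ester.
pendant –CHO: carbonyl C bonded to C and H → aldehyde.
pendant –C6H5: benzene ring → arene.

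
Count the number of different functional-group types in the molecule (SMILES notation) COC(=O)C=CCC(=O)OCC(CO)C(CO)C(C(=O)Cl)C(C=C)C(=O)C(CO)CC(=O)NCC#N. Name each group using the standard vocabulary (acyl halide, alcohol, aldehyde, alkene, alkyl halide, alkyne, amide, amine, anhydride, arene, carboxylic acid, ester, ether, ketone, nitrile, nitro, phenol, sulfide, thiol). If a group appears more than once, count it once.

7

Reading the structure from left to right:
  CH3OOC: CH3O–C(=O)–: carbonyl C bonded to C and to –OCH3 → ester (not ketone + ether).
  CH=CH: C=C double bond → alkene.
  CH2COOCH2: –C(=O)–O–C with C on the carbonyl side → ester.
  CH(CH2OH): pendant –CH2OH on an sp³ backbone C → alcohol.
  CH(CH2OH): pendant –CH2OH on an sp³ backbone C → alcohol.
  CH(COCl): pendant –C(=O)X: carbonyl C bonded to C and halogen → acyl halide.
  CH(CH=CH2): pendant –CH=CH2: C=C double bond → alkene.
  CO: –C(=O)– with carbon on both sides → ketone.
  CH(CH2OH): pendant –CH2OH on an sp³ backbone C → alcohol.
  CH2CONHCH2: –C(=O)–N– linkage → amide (the N is not an amine).
  CN: –C≡N: carbon triple-bonded to nitrogen → nitrile.
Distinct types present: acyl halide, alcohol, alkene, amide, ester, ketone, nitrile.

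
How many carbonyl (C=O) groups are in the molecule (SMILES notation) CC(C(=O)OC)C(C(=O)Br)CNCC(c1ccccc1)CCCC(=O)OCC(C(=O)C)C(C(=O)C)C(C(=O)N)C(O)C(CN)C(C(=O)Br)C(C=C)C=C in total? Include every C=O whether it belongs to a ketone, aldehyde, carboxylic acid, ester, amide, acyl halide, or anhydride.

7

CH(COOCH3): ester, 1 C=O (running total 1).
CH(COBr): acyl halide, 1 C=O (running total 2).
CH2COOCH2: ester, 1 C=O (running total 3).
CH(COCH3): ketone, 1 C=O (running total 4).
CH(COCH3): ketone, 1 C=O (running total 5).
CH(CONH2): amide, 1 C=O (running total 6).
CH(COBr): acyl halide, 1 C=O (running total 7).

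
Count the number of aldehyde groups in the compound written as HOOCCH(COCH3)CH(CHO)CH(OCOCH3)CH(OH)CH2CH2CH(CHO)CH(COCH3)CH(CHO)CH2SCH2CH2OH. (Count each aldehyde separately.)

3

Reading the structure from left to right:
  HOOC: –COOH: carbonyl C bonded to –OH and C → carboxylic acid (the –OH is not a separate alcohol).
  CH(COCH3): pendant –COCH3: carbonyl C bonded to two carbons → ketone.
  CH(CHO): pendant –CHO: carbonyl C bonded to C and H → aldehyde.
  CH(OCOCH3): pendant –OC(=O)CH3: an acyloxy group → ester.
  CH(OH): –OH on an sp³ carbon → alcohol (secondary).
  CH(CHO): pendant –CHO: carbonyl C bonded to C and H → aldehyde.
  CH(COCH3): pendant –COCH3: carbonyl C bonded to two carbons → ketone.
  CH(CHO): pendant –CHO: carbonyl C bonded to C and H → aldehyde.
  CH2SCH2: C–S–C linkage → sulfide (thioether).
  CH2OH: –OH on an sp³ carbon → alcohol.
Aldehyde appears at: CH(CHO), CH(CHO), CH(CHO) → 3.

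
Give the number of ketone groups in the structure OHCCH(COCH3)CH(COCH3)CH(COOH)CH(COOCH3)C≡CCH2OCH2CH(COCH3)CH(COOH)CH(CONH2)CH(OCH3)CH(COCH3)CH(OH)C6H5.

Reading the structure from left to right:
  OHC: terminal –CHO: carbonyl C bonded to H and C → aldehyde.
  CH(COCH3): pendant –COCH3: carbonyl C bonded to two carbons → ketone.
  CH(COCH3): pendant –COCH3: carbonyl C bonded to two carbons → ketone.
  CH(COOH): pendant –COOH: carbonyl C bonded to C and –OH → carboxylic acid.
  CH(COOCH3): pendant –COOCH3: carbonyl C bonded to C and –OCH3 → ester.
  C≡C: C≡C triple bond → alkyne.
  CH2OCH2: C–O–C with sp³ carbons on both sides and no adjacent C=O → ether.
  CH(COCH3): pendant –COCH3: carbonyl C bonded to two carbons → ketone.
  CH(COOH): pendant –COOH: carbonyl C bonded to C and –OH → carboxylic acid.
  CH(CONH2): pendant –CONH2: carbonyl C bonded to C and N → amide.
  CH(OCH3): pendant –OCH3: C–O–C with sp³ C, no adjacent C=O → ether.
  CH(COCH3): pendant –COCH3: carbonyl C bonded to two carbons → ketone.
  CH(OH): –OH on an sp³ carbon → alcohol (secondary).
  C6H5: –C6H5 phenyl ring → arene.
Ketone appears at: CH(COCH3), CH(COCH3), CH(COCH3), CH(COCH3) → 4.

4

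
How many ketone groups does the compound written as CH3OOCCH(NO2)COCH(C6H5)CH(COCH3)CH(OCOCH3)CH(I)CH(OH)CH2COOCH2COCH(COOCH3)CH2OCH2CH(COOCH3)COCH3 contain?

Reading the structure from left to right:
  CH3OOC: CH3O–C(=O)–: carbonyl C bonded to C and to –OCH3 → ester (not ketone + ether).
  CH(NO2): –NO2 on an sp³ carbon → nitro (the N=O is not a carbonyl).
  CO: –C(=O)– with carbon on both sides → ketone.
  CH(C6H5): pendant –C6H5: benzene ring → arene.
  CH(COCH3): pendant –COCH3: carbonyl C bonded to two carbons → ketone.
  CH(OCOCH3): pendant –OC(=O)CH3: an acyloxy group → ester.
  CH(I): halogen on an sp³ carbon → alkyl halide.
  CH(OH): –OH on an sp³ carbon → alcohol (secondary).
  CH2COOCH2: –C(=O)–O–C with C on the carbonyl side → ester.
  CO: –C(=O)– with carbon on both sides → ketone.
  CH(COOCH3): pendant –COOCH3: carbonyl C bonded to C and –OCH3 → ester.
  CH2OCH2: C–O–C with sp³ carbons on both sides and no adjacent C=O → ether.
  CH(COOCH3): pendant –COOCH3: carbonyl C bonded to C and –OCH3 → ester.
  CO: –C(=O)– with carbon on both sides → ketone.
Ketone appears at: CO, CH(COCH3), CO, CO → 4.

4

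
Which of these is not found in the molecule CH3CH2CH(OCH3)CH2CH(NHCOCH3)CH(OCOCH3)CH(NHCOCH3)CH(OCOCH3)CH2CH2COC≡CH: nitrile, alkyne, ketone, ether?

alkyne: present (C≡CH — C≡C triple bond → alkyne).
ether: present (CH(OCH3) — pendant –OCH3: C–O–C with sp³ C, no adjacent C=O → ether).
ketone: present (CO — –C(=O)– with carbon on both sides → ketone).
nitrile: absent. In C≡CH, the triple bond is C≡C, not C≡N.

nitrile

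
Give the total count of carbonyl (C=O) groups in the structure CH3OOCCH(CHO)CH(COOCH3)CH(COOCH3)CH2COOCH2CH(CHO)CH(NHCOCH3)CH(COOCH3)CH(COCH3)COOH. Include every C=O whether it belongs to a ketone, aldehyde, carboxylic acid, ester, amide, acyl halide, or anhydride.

CH3OOC: ester, 1 C=O (running total 1).
CH(CHO): aldehyde, 1 C=O (running total 2).
CH(COOCH3): ester, 1 C=O (running total 3).
CH(COOCH3): ester, 1 C=O (running total 4).
CH2COOCH2: ester, 1 C=O (running total 5).
CH(CHO): aldehyde, 1 C=O (running total 6).
CH(NHCOCH3): amide, 1 C=O (running total 7).
CH(COOCH3): ester, 1 C=O (running total 8).
CH(COCH3): ketone, 1 C=O (running total 9).
COOH: carboxylic acid, 1 C=O (running total 10).

10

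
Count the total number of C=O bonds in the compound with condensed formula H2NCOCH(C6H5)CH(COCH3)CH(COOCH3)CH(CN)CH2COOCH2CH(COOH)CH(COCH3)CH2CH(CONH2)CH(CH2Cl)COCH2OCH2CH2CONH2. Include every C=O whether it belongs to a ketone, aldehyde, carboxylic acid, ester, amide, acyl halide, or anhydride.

H2NCO: amide, 1 C=O (running total 1).
CH(COCH3): ketone, 1 C=O (running total 2).
CH(COOCH3): ester, 1 C=O (running total 3).
CH2COOCH2: ester, 1 C=O (running total 4).
CH(COOH): carboxylic acid, 1 C=O (running total 5).
CH(COCH3): ketone, 1 C=O (running total 6).
CH(CONH2): amide, 1 C=O (running total 7).
CO: ketone, 1 C=O (running total 8).
CONH2: amide, 1 C=O (running total 9).

9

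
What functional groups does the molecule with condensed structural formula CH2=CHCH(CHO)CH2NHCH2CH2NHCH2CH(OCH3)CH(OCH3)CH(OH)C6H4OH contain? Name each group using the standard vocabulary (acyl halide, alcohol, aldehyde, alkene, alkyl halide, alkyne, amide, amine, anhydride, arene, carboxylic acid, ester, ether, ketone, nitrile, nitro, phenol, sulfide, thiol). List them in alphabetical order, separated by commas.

Reading the structure from left to right:
  CH2=CH: C=C double bond → alkene.
  CH(CHO): pendant –CHO: carbonyl C bonded to C and H → aldehyde.
  CH2NHCH2: C–N–C with sp³ carbons and no adjacent C=O → amine (secondary).
  CH2NHCH2: C–N–C with sp³ carbons and no adjacent C=O → amine (secondary).
  CH(OCH3): pendant –OCH3: C–O–C with sp³ C, no adjacent C=O → ether.
  CH(OCH3): pendant –OCH3: C–O–C with sp³ C, no adjacent C=O → ether.
  CH(OH): –OH on an sp³ carbon → alcohol (secondary).
  C6H4OH: –OH attached directly to an aromatic ring → phenol (not alcohol); the ring itself is an arene.

alcohol, aldehyde, alkene, amine, arene, ether, phenol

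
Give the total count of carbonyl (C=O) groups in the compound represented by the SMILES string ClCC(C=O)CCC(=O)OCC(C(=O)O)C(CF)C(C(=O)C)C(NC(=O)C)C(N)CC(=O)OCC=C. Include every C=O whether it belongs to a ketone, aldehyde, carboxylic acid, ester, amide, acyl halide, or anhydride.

CH(CHO): aldehyde, 1 C=O (running total 1).
CH2COOCH2: ester, 1 C=O (running total 2).
CH(COOH): carboxylic acid, 1 C=O (running total 3).
CH(COCH3): ketone, 1 C=O (running total 4).
CH(NHCOCH3): amide, 1 C=O (running total 5).
CH2COOCH2: ester, 1 C=O (running total 6).

6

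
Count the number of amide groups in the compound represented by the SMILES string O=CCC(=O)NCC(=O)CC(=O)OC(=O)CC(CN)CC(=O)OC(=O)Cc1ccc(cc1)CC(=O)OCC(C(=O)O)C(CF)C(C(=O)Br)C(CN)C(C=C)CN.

Reading the structure from left to right:
  OHC: terminal –CHO: carbonyl C bonded to H and C → aldehyde.
  CH2CONHCH2: –C(=O)–N– linkage → amide (the N is not an amine).
  CO: –C(=O)– with carbon on both sides → ketone.
  CH2CO-O-COCH2: two acyl groups sharing one oxygen, –C(=O)–O–C(=O)– → anhydride.
  CH(CH2NH2): pendant –CH2NH2: N on sp³ C, no adjacent C=O → amine.
  CH2CO-O-COCH2: two acyl groups sharing one oxygen, –C(=O)–O–C(=O)– → anhydride.
  C6H4: para-disubstituted benzene ring → arene.
  CH2COOCH2: –C(=O)–O–C with C on the carbonyl side → ester.
  CH(COOH): pendant –COOH: carbonyl C bonded to C and –OH → carboxylic acid.
  CH(CH2F): pendant –CH2X: halogen on sp³ carbon → alkyl halide.
  CH(COBr): pendant –C(=O)X: carbonyl C bonded to C and halogen → acyl halide.
  CH(CH2NH2): pendant –CH2NH2: N on sp³ C, no adjacent C=O → amine.
  CH(CH=CH2): pendant –CH=CH2: C=C double bond → alkene.
  CH2NH2: –NH2 on an sp³ carbon with no adjacent C=O → amine.
Amide appears at: CH2CONHCH2 → 1.

1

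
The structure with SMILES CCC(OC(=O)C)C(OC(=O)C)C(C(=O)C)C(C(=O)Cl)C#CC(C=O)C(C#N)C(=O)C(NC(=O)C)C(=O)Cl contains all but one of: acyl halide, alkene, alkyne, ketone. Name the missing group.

ketone: present (CH(COCH3) — pendant –COCH3: carbonyl C bonded to two carbons → ketone).
acyl halide: present (CH(COCl) — pendant –C(=O)X: carbonyl C bonded to C and halogen → acyl halide).
alkyne: present (C≡C — C≡C triple bond → alkyne).
alkene: no segment matches this pattern.

alkene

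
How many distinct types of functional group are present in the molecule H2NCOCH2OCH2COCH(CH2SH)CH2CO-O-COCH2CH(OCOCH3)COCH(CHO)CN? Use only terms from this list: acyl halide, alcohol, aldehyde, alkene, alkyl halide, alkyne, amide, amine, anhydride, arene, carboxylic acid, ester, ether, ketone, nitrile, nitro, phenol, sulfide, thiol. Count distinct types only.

8

–C(=O)NH2: carbonyl C bonded to C and to N → amide (the N is not a separate amine).
C–O–C with sp³ carbons on both sides and no adjacent C=O → ether.
–C(=O)– with carbon on both sides → ketone.
pendant –CH2SH → thiol.
two acyl groups sharing one oxygen, –C(=O)–O–C(=O)– → anhydride.
pendant –OC(=O)CH3: an acyloxy group → ester.
–C(=O)– with carbon on both sides → ketone.
pendant –CHO: carbonyl C bonded to C and H → aldehyde.
–C≡N: carbon triple-bonded to nitrogen → nitrile.
Distinct types present: aldehyde, amide, anhydride, ester, ether, ketone, nitrile, thiol.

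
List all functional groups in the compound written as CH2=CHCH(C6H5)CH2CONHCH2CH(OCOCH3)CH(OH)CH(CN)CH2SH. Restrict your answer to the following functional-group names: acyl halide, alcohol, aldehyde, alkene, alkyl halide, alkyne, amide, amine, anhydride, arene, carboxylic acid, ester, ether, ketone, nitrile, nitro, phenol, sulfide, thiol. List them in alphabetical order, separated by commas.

alcohol, alkene, amide, arene, ester, nitrile, thiol

C=C double bond → alkene.
pendant –C6H5: benzene ring → arene.
–C(=O)–N– linkage → amide (the N is not an amine).
pendant –OC(=O)CH3: an acyloxy group → ester.
–OH on an sp³ carbon → alcohol (secondary).
pendant –C≡N: nitrile.
–SH on an sp³ carbon → thiol.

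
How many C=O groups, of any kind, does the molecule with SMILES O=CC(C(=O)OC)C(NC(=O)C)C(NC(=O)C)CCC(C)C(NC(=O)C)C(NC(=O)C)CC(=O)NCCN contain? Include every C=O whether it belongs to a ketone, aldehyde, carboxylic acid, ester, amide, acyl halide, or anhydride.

OHC: aldehyde, 1 C=O (running total 1).
CH(COOCH3): ester, 1 C=O (running total 2).
CH(NHCOCH3): amide, 1 C=O (running total 3).
CH(NHCOCH3): amide, 1 C=O (running total 4).
CH(NHCOCH3): amide, 1 C=O (running total 5).
CH(NHCOCH3): amide, 1 C=O (running total 6).
CH2CONHCH2: amide, 1 C=O (running total 7).

7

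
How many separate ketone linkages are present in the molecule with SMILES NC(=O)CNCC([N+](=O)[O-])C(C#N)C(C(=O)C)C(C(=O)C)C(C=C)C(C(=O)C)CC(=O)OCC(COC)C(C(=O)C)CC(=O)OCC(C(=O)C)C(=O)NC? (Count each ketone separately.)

5

Taking each segment in turn:
  H2NCO: –C(=O)NH2: carbonyl C bonded to C and to N → amide (the N is not a separate amine).
  CH2NHCH2: C–N–C with sp³ carbons and no adjacent C=O → amine (secondary).
  CH(NO2): –NO2 on an sp³ carbon → nitro (the N=O is not a carbonyl).
  CH(CN): pendant –C≡N: nitrile.
  CH(COCH3): pendant –COCH3: carbonyl C bonded to two carbons → ketone.
  CH(COCH3): pendant –COCH3: carbonyl C bonded to two carbons → ketone.
  CH(CH=CH2): pendant –CH=CH2: C=C double bond → alkene.
  CH(COCH3): pendant –COCH3: carbonyl C bonded to two carbons → ketone.
  CH2COOCH2: –C(=O)–O–C with C on the carbonyl side → ester.
  CH(CH2OCH3): pendant –CH2OCH3: C–O–C linkage → ether.
  CH(COCH3): pendant –COCH3: carbonyl C bonded to two carbons → ketone.
  CH2COOCH2: –C(=O)–O–C with C on the carbonyl side → ester.
  CH(COCH3): pendant –COCH3: carbonyl C bonded to two carbons → ketone.
  CONHCH3: –C(=O)NHCH3: carbonyl C bonded to C and to N → amide (the N is not an amine).
Ketone appears at: CH(COCH3), CH(COCH3), CH(COCH3), CH(COCH3), CH(COCH3) → 5.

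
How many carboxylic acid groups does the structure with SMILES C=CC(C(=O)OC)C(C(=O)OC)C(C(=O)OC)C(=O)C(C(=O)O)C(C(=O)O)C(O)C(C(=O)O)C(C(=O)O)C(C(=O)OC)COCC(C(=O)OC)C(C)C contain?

C=C double bond → alkene.
pendant –COOCH3: carbonyl C bonded to C and –OCH3 → ester.
pendant –COOCH3: carbonyl C bonded to C and –OCH3 → ester.
pendant –COOCH3: carbonyl C bonded to C and –OCH3 → ester.
–C(=O)– with carbon on both sides → ketone.
pendant –COOH: carbonyl C bonded to C and –OH → carboxylic acid.
pendant –COOH: carbonyl C bonded to C and –OH → carboxylic acid.
–OH on an sp³ carbon → alcohol (secondary).
pendant –COOH: carbonyl C bonded to C and –OH → carboxylic acid.
pendant –COOH: carbonyl C bonded to C and –OH → carboxylic acid.
pendant –COOCH3: carbonyl C bonded to C and –OCH3 → ester.
C–O–C with sp³ carbons on both sides and no adjacent C=O → ether.
pendant –COOCH3: carbonyl C bonded to C and –OCH3 → ester.
Carboxylic acid appears at: CH(COOH), CH(COOH), CH(COOH), CH(COOH) → 4.

4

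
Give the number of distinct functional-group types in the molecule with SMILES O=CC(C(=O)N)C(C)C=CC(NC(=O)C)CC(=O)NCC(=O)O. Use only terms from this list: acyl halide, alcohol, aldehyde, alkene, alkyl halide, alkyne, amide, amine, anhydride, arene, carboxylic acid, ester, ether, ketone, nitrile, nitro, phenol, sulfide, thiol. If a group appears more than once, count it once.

4

Reading the structure from left to right:
  OHC: terminal –CHO: carbonyl C bonded to H and C → aldehyde.
  CH(CONH2): pendant –CONH2: carbonyl C bonded to C and N → amide.
  CH=CH: C=C double bond → alkene.
  CH(NHCOCH3): pendant –NHC(=O)CH3: N bonded to a carbonyl → amide (not amine).
  CH2CONHCH2: –C(=O)–N– linkage → amide (the N is not an amine).
  COOH: –COOH: carbonyl C bonded to –OH and C → carboxylic acid (the –OH is not a separate alcohol).
Distinct types present: aldehyde, alkene, amide, carboxylic acid.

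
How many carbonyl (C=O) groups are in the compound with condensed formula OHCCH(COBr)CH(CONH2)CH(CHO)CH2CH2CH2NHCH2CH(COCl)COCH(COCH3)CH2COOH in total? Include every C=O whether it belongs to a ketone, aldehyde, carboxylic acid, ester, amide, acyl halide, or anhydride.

8

OHC: aldehyde, 1 C=O (running total 1).
CH(COBr): acyl halide, 1 C=O (running total 2).
CH(CONH2): amide, 1 C=O (running total 3).
CH(CHO): aldehyde, 1 C=O (running total 4).
CH(COCl): acyl halide, 1 C=O (running total 5).
CO: ketone, 1 C=O (running total 6).
CH(COCH3): ketone, 1 C=O (running total 7).
COOH: carboxylic acid, 1 C=O (running total 8).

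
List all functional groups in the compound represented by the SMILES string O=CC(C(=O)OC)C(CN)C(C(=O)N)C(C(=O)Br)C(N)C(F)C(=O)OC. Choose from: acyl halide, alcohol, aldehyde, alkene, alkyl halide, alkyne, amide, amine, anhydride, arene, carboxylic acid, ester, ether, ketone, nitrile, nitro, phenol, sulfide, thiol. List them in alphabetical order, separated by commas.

Working along the chain:
  OHC: terminal –CHO: carbonyl C bonded to H and C → aldehyde.
  CH(COOCH3): pendant –COOCH3: carbonyl C bonded to C and –OCH3 → ester.
  CH(CH2NH2): pendant –CH2NH2: N on sp³ C, no adjacent C=O → amine.
  CH(CONH2): pendant –CONH2: carbonyl C bonded to C and N → amide.
  CH(COBr): pendant –C(=O)X: carbonyl C bonded to C and halogen → acyl halide.
  CH(NH2): –NH2 on an sp³ carbon with no adjacent C=O → amine.
  CH(F): halogen on an sp³ carbon → alkyl halide.
  COOCH3: –C(=O)OCH3: carbonyl C bonded to C and to –OCH3 → ester (not ketone + ether).

acyl halide, aldehyde, alkyl halide, amide, amine, ester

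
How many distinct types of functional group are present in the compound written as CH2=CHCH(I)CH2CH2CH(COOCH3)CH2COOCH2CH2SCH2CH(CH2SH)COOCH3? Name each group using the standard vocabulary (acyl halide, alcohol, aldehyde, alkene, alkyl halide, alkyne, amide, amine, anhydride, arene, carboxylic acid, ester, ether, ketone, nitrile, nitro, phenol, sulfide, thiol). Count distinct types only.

5

C=C double bond → alkene.
halogen on an sp³ carbon → alkyl halide.
pendant –COOCH3: carbonyl C bonded to C and –OCH3 → ester.
–C(=O)–O–C with C on the carbonyl side → ester.
C–S–C linkage → sulfide (thioether).
pendant –CH2SH → thiol.
–C(=O)OCH3: carbonyl C bonded to C and to –OCH3 → ester (not ketone + ether).
Distinct types present: alkene, alkyl halide, ester, sulfide, thiol.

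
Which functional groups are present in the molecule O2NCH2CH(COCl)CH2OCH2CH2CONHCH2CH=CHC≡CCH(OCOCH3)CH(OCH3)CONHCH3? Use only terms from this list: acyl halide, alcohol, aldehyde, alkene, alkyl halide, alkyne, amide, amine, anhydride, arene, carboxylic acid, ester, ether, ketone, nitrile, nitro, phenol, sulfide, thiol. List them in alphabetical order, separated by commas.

acyl halide, alkene, alkyne, amide, ester, ether, nitro

Working along the chain:
  O2NCH2: –NO2 on carbon → nitro group.
  CH(COCl): pendant –C(=O)X: carbonyl C bonded to C and halogen → acyl halide.
  CH2OCH2: C–O–C with sp³ carbons on both sides and no adjacent C=O → ether.
  CH2CONHCH2: –C(=O)–N– linkage → amide (the N is not an amine).
  CH=CH: C=C double bond → alkene.
  C≡C: C≡C triple bond → alkyne.
  CH(OCOCH3): pendant –OC(=O)CH3: an acyloxy group → ester.
  CH(OCH3): pendant –OCH3: C–O–C with sp³ C, no adjacent C=O → ether.
  CONHCH3: –C(=O)NHCH3: carbonyl C bonded to C and to N → amide (the N is not an amine).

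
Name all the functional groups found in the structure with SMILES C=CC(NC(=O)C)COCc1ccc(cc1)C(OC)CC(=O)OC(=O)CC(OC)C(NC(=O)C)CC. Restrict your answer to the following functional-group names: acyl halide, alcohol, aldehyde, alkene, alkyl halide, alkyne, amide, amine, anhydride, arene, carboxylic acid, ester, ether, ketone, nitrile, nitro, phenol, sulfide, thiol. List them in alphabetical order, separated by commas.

C=C double bond → alkene.
pendant –NHC(=O)CH3: N bonded to a carbonyl → amide (not amine).
C–O–C with sp³ carbons on both sides and no adjacent C=O → ether.
para-disubstituted benzene ring → arene.
pendant –OCH3: C–O–C with sp³ C, no adjacent C=O → ether.
two acyl groups sharing one oxygen, –C(=O)–O–C(=O)– → anhydride.
pendant –OCH3: C–O–C with sp³ C, no adjacent C=O → ether.
pendant –NHC(=O)CH3: N bonded to a carbonyl → amide (not amine).

alkene, amide, anhydride, arene, ether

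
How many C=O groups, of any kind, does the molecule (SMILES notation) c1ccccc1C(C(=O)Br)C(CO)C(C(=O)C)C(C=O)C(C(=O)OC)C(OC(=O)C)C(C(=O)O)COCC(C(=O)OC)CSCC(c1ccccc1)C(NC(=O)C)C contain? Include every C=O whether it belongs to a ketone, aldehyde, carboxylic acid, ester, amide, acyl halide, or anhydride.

8

CH(COBr): acyl halide, 1 C=O (running total 1).
CH(COCH3): ketone, 1 C=O (running total 2).
CH(CHO): aldehyde, 1 C=O (running total 3).
CH(COOCH3): ester, 1 C=O (running total 4).
CH(OCOCH3): ester, 1 C=O (running total 5).
CH(COOH): carboxylic acid, 1 C=O (running total 6).
CH(COOCH3): ester, 1 C=O (running total 7).
CH(NHCOCH3): amide, 1 C=O (running total 8).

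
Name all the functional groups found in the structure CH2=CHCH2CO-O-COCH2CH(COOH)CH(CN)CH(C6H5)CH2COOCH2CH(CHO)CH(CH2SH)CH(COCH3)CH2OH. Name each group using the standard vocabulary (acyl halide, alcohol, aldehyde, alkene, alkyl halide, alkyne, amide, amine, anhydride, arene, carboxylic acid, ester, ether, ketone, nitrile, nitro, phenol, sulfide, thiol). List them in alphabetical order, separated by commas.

alcohol, aldehyde, alkene, anhydride, arene, carboxylic acid, ester, ketone, nitrile, thiol

C=C double bond → alkene.
two acyl groups sharing one oxygen, –C(=O)–O–C(=O)– → anhydride.
pendant –COOH: carbonyl C bonded to C and –OH → carboxylic acid.
pendant –C≡N: nitrile.
pendant –C6H5: benzene ring → arene.
–C(=O)–O–C with C on the carbonyl side → ester.
pendant –CHO: carbonyl C bonded to C and H → aldehyde.
pendant –CH2SH → thiol.
pendant –COCH3: carbonyl C bonded to two carbons → ketone.
–OH on an sp³ carbon → alcohol.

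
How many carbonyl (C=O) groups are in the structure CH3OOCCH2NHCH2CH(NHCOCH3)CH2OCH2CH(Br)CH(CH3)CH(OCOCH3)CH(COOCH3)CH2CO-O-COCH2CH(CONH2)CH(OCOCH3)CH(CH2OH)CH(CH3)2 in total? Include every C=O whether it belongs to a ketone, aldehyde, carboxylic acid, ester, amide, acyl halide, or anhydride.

CH3OOC: ester, 1 C=O (running total 1).
CH(NHCOCH3): amide, 1 C=O (running total 2).
CH(OCOCH3): ester, 1 C=O (running total 3).
CH(COOCH3): ester, 1 C=O (running total 4).
CH2CO-O-COCH2: anhydride, 2 C=O (running total 6).
CH(CONH2): amide, 1 C=O (running total 7).
CH(OCOCH3): ester, 1 C=O (running total 8).

8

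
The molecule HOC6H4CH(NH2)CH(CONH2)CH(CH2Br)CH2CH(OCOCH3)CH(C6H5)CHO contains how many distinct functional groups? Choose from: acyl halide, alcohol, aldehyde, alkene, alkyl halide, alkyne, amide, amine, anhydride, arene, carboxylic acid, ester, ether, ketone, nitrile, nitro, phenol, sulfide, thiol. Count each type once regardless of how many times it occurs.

–OH attached directly to an aromatic ring → phenol (not alcohol); the ring itself is an arene.
–NH2 on an sp³ carbon with no adjacent C=O → amine.
pendant –CONH2: carbonyl C bonded to C and N → amide.
pendant –CH2X: halogen on sp³ carbon → alkyl halide.
pendant –OC(=O)CH3: an acyloxy group → ester.
pendant –C6H5: benzene ring → arene.
terminal –CHO: carbonyl C bonded to H and C → aldehyde.
Distinct types present: aldehyde, alkyl halide, amide, amine, arene, ester, phenol.

7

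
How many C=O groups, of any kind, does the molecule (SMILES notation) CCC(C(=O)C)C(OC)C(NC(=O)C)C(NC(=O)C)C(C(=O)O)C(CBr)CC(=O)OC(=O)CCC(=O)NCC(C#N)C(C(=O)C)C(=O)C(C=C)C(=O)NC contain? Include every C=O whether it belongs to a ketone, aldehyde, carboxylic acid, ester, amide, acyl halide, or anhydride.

10

CH(COCH3): ketone, 1 C=O (running total 1).
CH(NHCOCH3): amide, 1 C=O (running total 2).
CH(NHCOCH3): amide, 1 C=O (running total 3).
CH(COOH): carboxylic acid, 1 C=O (running total 4).
CH2CO-O-COCH2: anhydride, 2 C=O (running total 6).
CH2CONHCH2: amide, 1 C=O (running total 7).
CH(COCH3): ketone, 1 C=O (running total 8).
CO: ketone, 1 C=O (running total 9).
CONHCH3: amide, 1 C=O (running total 10).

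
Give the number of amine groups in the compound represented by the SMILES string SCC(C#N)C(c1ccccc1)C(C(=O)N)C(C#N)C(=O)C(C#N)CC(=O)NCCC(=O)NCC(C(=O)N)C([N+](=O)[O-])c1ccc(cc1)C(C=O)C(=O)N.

Working along the chain:
  HSCH2: –SH on an sp³ carbon → thiol.
  CH(CN): pendant –C≡N: nitrile.
  CH(C6H5): pendant –C6H5: benzene ring → arene.
  CH(CONH2): pendant –CONH2: carbonyl C bonded to C and N → amide.
  CH(CN): pendant –C≡N: nitrile.
  CO: –C(=O)– with carbon on both sides → ketone.
  CH(CN): pendant –C≡N: nitrile.
  CH2CONHCH2: –C(=O)–N– linkage → amide (the N is not an amine).
  CH2CONHCH2: –C(=O)–N– linkage → amide (the N is not an amine).
  CH(CONH2): pendant –CONH2: carbonyl C bonded to C and N → amide.
  CH(NO2): –NO2 on an sp³ carbon → nitro (the N=O is not a carbonyl).
  C6H4: para-disubstituted benzene ring → arene.
  CH(CHO): pendant –CHO: carbonyl C bonded to C and H → aldehyde.
  CONH2: –C(=O)NH2: carbonyl C bonded to C and to N → amide (the N is not a separate amine).
No segment is a amine: CH(CN) is nitrile, not amine; CH(CONH2) is amide, not amine; CH(CN) is nitrile, not amine. → 0.

0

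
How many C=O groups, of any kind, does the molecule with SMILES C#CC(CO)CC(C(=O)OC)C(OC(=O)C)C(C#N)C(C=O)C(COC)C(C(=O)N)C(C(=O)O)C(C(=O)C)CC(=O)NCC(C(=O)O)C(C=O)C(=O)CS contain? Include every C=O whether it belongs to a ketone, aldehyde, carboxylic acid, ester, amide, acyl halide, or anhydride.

CH(COOCH3): ester, 1 C=O (running total 1).
CH(OCOCH3): ester, 1 C=O (running total 2).
CH(CHO): aldehyde, 1 C=O (running total 3).
CH(CONH2): amide, 1 C=O (running total 4).
CH(COOH): carboxylic acid, 1 C=O (running total 5).
CH(COCH3): ketone, 1 C=O (running total 6).
CH2CONHCH2: amide, 1 C=O (running total 7).
CH(COOH): carboxylic acid, 1 C=O (running total 8).
CH(CHO): aldehyde, 1 C=O (running total 9).
CO: ketone, 1 C=O (running total 10).

10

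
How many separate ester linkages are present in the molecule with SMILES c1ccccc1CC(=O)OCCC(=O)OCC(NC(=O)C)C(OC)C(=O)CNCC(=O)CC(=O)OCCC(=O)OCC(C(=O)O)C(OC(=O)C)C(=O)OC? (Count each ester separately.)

C6H5– phenyl ring → arene.
–C(=O)–O–C with C on the carbonyl side → ester.
–C(=O)–O–C with C on the carbonyl side → ester.
pendant –NHC(=O)CH3: N bonded to a carbonyl → amide (not amine).
pendant –OCH3: C–O–C with sp³ C, no adjacent C=O → ether.
–C(=O)– with carbon on both sides → ketone.
C–N–C with sp³ carbons and no adjacent C=O → amine (secondary).
–C(=O)– with carbon on both sides → ketone.
–C(=O)–O–C with C on the carbonyl side → ester.
–C(=O)–O–C with C on the carbonyl side → ester.
pendant –COOH: carbonyl C bonded to C and –OH → carboxylic acid.
pendant –OC(=O)CH3: an acyloxy group → ester.
–C(=O)OCH3: carbonyl C bonded to C and to –OCH3 → ester (not ketone + ether).
Ester appears at: CH2COOCH2, CH2COOCH2, CH2COOCH2, CH2COOCH2, CH(OCOCH3), COOCH3 → 6.

6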